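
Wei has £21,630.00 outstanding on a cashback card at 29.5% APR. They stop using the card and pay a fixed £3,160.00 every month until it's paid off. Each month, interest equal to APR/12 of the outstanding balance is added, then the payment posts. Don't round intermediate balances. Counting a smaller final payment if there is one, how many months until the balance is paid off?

Monthly rate r = 29.5%/12 = 2.45833% = 0.0245833.
Recurrence: B ← B·(1+r) − £3,160.00.
Month 1: interest £531.74; balance after payment £19,001.74.
Month 2: interest £467.13; balance after payment £16,308.86.
Closed form: n = −ln(1 − rB₀/P)/ln(1+r) = −ln(0.83173)/ln(1.02458) ≈ 7.587, so the balance reaches zero during payment 8.

8 payments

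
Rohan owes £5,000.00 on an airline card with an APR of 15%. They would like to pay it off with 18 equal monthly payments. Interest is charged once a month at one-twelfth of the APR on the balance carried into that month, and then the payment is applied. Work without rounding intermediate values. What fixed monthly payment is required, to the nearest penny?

£311.92

Monthly rate r = 15%/12 = 1.25% = 0.0125.
Level-payment amortization: P = B₀·r / (1 − (1+r)^(−n)) = 5000.00·0.0125 / (1 − 1.0125^(−18)).
Denominator 1 − (1+r)^(−18) = 0.200369362.
P = 62.5 / 0.200369362 ≈ 311.92.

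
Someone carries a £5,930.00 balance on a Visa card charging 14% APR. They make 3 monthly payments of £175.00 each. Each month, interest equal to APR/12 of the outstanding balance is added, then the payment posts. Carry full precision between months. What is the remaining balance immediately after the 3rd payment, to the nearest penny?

£5,608.83

Monthly rate r = 14%/12 = 1.16667% = 0.0116667.
Each month: B ← B·(1+r) − £175.00.
Month 1: interest £69.18; balance after payment £5,824.18.
Month 2: interest £67.95; balance after payment £5,717.13.
Month 3: interest £66.70; balance after payment £5,608.83.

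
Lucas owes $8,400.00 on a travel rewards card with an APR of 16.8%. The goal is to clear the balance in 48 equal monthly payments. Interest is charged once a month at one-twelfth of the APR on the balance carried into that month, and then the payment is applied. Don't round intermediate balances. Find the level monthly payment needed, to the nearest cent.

Monthly rate r = 16.8%/12 = 1.4% = 0.014.
Level-payment amortization: P = B₀·r / (1 − (1+r)^(−n)) = 8400.00·0.014 / (1 − 1.014^(−48)).
Denominator 1 − (1+r)^(−48) = 0.486928182.
P = 117.6 / 0.486928182 ≈ 241.51.

$241.51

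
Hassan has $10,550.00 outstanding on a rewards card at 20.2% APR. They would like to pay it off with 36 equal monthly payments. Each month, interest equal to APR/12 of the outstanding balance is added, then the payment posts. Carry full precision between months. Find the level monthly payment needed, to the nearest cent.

$393.15

Monthly rate r = 20.2%/12 = 1.68333% = 0.0168333.
Level-payment amortization: P = B₀·r / (1 − (1+r)^(−n)) = 10550.00·0.0168333 / (1 − 1.01683^(−36)).
Denominator 1 − (1+r)^(−36) = 0.451712791.
P = 177.592 / 0.451712791 ≈ 393.15.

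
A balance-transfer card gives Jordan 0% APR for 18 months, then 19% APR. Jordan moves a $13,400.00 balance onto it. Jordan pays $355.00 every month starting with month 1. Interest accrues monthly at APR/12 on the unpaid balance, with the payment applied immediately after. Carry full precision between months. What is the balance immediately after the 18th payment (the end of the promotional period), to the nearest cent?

$7,010.00

Promo months 1–18 at r₀ = 0%/12 = 0; months 19+ at r₁ = 19%/12 = 0.0158333.
After month 18 (no interest yet): B = $13,400.00 − 18·$355.00 = $7,010.00.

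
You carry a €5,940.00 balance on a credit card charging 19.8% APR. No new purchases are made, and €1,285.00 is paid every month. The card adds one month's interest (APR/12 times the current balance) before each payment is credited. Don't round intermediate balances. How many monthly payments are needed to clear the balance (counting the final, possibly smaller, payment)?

5 payments

Monthly rate r = 19.8%/12 = 1.65% = 0.0165.
Recurrence: B ← B·(1+r) − €1,285.00.
Month 1: interest €98.01; balance after payment €4,753.01.
Month 2: interest €78.42; balance after payment €3,546.43.
Month 3: interest €58.52; balance after payment €2,319.95.
Month 4: interest €38.28; balance after payment €1,073.23.
Month 5: interest €17.71; balance after payment €0.00.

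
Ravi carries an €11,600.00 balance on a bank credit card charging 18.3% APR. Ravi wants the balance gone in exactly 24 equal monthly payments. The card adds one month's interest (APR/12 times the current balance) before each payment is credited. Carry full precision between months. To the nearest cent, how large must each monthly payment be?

Monthly rate r = 18.3%/12 = 1.525% = 0.01525.
Level-payment amortization: P = B₀·r / (1 − (1+r)^(−n)) = 11600.00·0.01525 / (1 − 1.01525^(−24)).
Denominator 1 − (1+r)^(−24) = 0.304578611.
P = 176.9 / 0.304578611 ≈ 580.80.

€580.80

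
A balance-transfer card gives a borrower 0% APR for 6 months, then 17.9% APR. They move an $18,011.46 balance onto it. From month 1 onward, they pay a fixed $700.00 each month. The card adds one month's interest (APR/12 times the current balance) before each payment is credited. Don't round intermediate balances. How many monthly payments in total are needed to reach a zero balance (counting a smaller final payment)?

30 payments

Promo months 1–6 at r₀ = 0%/12 = 0; months 7+ at r₁ = 17.9%/12 = 0.0149167.
After month 6 (no interest yet): B = $18,011.46 − 6·$700.00 = $13,811.46.
Then at r₁ with $700.00/mo: n₂ = −ln(1 − r₁·B/P)/ln(1+r₁) ≈ 23.54 → 24 more payments.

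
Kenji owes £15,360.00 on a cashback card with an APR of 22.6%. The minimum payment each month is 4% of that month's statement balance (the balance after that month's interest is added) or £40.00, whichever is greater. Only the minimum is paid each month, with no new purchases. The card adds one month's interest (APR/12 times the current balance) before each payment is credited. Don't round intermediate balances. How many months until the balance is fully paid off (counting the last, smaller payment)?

158 months

Monthly rate r = 22.6%/12 = 1.88333% = 0.0188333.
While 4% of the post-interest balance exceeds £40.00, each month B ← (B·(1+r))·(1 − 0.04), i.e. B shrinks by the factor (1+r)·0.96 = 0.97808.
This holds for months 1–125. Entering month 126 the balance is £962.03; 4% of the post-interest balance is now below £40.00, so the flat £40.00 minimum applies from here.
From month 126 a fixed £40.00 at rate r clears £962.03 in 33 more payments. Total: 125 + 33 = 158 months.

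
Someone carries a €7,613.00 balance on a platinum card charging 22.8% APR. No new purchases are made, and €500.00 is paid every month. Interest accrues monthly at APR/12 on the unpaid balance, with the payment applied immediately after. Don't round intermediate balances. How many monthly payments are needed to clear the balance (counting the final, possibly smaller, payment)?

19 months

Monthly rate r = 22.8%/12 = 1.9% = 0.019.
Recurrence: B ← B·(1+r) − €500.00.
Month 1: interest €144.65; balance after payment €7,257.65.
Month 2: interest €137.90; balance after payment €6,895.54.
Closed form: n = −ln(1 − rB₀/P)/ln(1+r) = −ln(0.71071)/ln(1.019) ≈ 18.144, so the balance reaches zero during payment 19.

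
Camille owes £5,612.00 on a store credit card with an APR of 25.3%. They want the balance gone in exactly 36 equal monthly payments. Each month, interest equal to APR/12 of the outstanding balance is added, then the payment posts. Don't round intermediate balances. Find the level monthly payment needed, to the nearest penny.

£224.02

Monthly rate r = 25.3%/12 = 2.10833% = 0.0210833.
Level-payment amortization: P = B₀·r / (1 − (1+r)^(−n)) = 5612.00·0.0210833 / (1 − 1.02108^(−36)).
Denominator 1 − (1+r)^(−36) = 0.528157288.
P = 118.32 / 0.528157288 ≈ 224.02.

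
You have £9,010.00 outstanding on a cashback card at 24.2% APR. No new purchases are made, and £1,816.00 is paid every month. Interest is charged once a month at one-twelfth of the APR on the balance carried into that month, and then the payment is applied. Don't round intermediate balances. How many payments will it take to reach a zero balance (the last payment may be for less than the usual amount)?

Monthly rate r = 24.2%/12 = 2.01667% = 0.0201667.
Recurrence: B ← B·(1+r) − £1,816.00.
Month 1: interest £181.70; balance after payment £7,375.70.
Month 2: interest £148.74; balance after payment £5,708.44.
Month 3: interest £115.12; balance after payment £4,007.57.
Month 4: interest £80.82; balance after payment £2,272.38.
Month 5: interest £45.83; balance after payment £502.21.
Month 6: interest £10.13; balance after payment £0.00.

6 payments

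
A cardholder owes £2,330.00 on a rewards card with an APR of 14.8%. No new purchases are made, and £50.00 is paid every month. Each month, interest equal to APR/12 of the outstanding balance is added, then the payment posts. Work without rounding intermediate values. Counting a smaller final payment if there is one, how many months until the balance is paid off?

Monthly rate r = 14.8%/12 = 1.23333% = 0.0123333.
Recurrence: B ← B·(1+r) − £50.00.
Month 1: interest £28.74; balance after payment £2,308.74.
Month 2: interest £28.47; balance after payment £2,287.21.
Closed form: n = −ln(1 − rB₀/P)/ln(1+r) = −ln(0.42527)/ln(1.01233) ≈ 69.754, so the balance reaches zero during payment 70.

70 payments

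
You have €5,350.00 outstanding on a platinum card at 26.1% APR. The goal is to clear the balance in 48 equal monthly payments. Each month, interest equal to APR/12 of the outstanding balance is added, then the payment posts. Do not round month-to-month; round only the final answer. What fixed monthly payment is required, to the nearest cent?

€180.69

Monthly rate r = 26.1%/12 = 2.175% = 0.02175.
Level-payment amortization: P = B₀·r / (1 − (1+r)^(−n)) = 5350.00·0.02175 / (1 − 1.02175^(−48)).
Denominator 1 − (1+r)^(−48) = 0.643994282.
P = 116.363 / 0.643994282 ≈ 180.69.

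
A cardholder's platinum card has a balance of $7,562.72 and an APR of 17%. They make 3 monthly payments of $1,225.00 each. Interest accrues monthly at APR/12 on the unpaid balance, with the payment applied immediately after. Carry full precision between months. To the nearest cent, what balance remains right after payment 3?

$4,161.40

Monthly rate r = 17%/12 = 1.41667% = 0.0141667.
Each month: B ← B·(1+r) − $1,225.00.
Month 1: interest $107.14; balance after payment $6,444.86.
Month 2: interest $91.30; balance after payment $5,311.16.
Month 3: interest $75.24; balance after payment $4,161.40.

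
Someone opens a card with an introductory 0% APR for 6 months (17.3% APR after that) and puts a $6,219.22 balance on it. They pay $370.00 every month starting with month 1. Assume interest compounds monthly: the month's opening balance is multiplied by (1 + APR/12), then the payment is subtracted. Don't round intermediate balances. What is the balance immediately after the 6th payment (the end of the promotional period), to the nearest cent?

Promo months 1–6 at r₀ = 0%/12 = 0; months 7+ at r₁ = 17.3%/12 = 0.0144167.
After month 6 (no interest yet): B = $6,219.22 − 6·$370.00 = $3,999.22.

$3,999.22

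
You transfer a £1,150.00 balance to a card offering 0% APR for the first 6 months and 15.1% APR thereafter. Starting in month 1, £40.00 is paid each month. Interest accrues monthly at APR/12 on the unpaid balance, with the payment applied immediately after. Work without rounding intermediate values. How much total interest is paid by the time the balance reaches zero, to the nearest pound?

Promo months 1–6 at r₀ = 0%/12 = 0; months 7+ at r₁ = 15.1%/12 = 0.0125833.
After month 6 (no interest yet): B = £1,150.00 − 6·£40.00 = £910.00.
Then at r₁ with £40.00/mo: n₂ = −ln(1 − r₁·B/P)/ln(1+r₁) ≈ 26.97 → 27 more payments.
Total paid = 32·£40.00 + £38.80 = £1,318.80; interest = £1,318.80 − £1,150.00 = £168.80.

£169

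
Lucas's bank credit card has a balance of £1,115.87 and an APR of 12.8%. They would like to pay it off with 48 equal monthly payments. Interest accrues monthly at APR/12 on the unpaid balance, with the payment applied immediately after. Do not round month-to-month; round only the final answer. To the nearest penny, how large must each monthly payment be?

£29.83

Monthly rate r = 12.8%/12 = 1.06667% = 0.0106667.
Level-payment amortization: P = B₀·r / (1 − (1+r)^(−n)) = 1115.87·0.0106667 / (1 − 1.01067^(−48)).
Denominator 1 − (1+r)^(−48) = 0.399077075.
P = 11.9026 / 0.399077075 ≈ 29.83.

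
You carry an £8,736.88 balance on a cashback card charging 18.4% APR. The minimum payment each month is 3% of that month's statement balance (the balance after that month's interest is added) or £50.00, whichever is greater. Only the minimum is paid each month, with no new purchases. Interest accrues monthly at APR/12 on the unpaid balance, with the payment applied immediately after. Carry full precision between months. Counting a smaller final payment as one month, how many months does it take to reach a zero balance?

156 months

Monthly rate r = 18.4%/12 = 1.53333% = 0.0153333.
While 3% of the post-interest balance exceeds £50.00, each month B ← (B·(1+r))·(1 − 0.03), i.e. B shrinks by the factor (1+r)·0.97 = 0.98487.
This holds for months 1–110. Entering month 111 the balance is £1,633.80; 3% of the post-interest balance is now below £50.00, so the flat £50.00 minimum applies from here.
From month 111 a fixed £50.00 at rate r clears £1,633.80 in 46 more payments. Total: 110 + 46 = 156 months.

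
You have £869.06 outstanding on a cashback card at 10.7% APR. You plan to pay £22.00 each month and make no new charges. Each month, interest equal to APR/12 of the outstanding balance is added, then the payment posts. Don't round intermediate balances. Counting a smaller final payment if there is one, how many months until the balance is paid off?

49 months

Monthly rate r = 10.7%/12 = 0.891667% = 0.00891667.
Recurrence: B ← B·(1+r) − £22.00.
Month 1: interest £7.75; balance after payment £854.81.
Month 2: interest £7.62; balance after payment £840.43.
Closed form: n = −ln(1 − rB₀/P)/ln(1+r) = −ln(0.64777)/ln(1.00892) ≈ 48.915, so the balance reaches zero during payment 49.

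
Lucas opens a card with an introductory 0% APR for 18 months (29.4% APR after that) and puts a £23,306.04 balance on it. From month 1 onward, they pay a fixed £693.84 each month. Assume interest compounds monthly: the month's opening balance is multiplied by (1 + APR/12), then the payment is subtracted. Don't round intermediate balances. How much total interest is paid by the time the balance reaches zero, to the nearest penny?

£2,977.57

Promo months 1–18 at r₀ = 0%/12 = 0; months 19+ at r₁ = 29.4%/12 = 0.0245.
After month 18 (no interest yet): B = £23,306.04 − 18·£693.84 = £10,816.92.
Then at r₁ with £693.84/mo: n₂ = −ln(1 − r₁·B/P)/ln(1+r₁) ≈ 19.88 → 20 more payments.
Total paid = 37·£693.84 + £611.53 = £26,283.61; interest = £26,283.61 − £23,306.04 = £2,977.57.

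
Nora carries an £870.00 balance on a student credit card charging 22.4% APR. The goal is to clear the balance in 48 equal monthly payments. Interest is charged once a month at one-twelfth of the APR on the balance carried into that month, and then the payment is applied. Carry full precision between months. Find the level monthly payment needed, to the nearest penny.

£27.60

Monthly rate r = 22.4%/12 = 1.86667% = 0.0186667.
Level-payment amortization: P = B₀·r / (1 − (1+r)^(−n)) = 870.00·0.0186667 / (1 − 1.01867^(−48)).
Denominator 1 − (1+r)^(−48) = 0.588415102.
P = 16.24 / 0.588415102 ≈ 27.60.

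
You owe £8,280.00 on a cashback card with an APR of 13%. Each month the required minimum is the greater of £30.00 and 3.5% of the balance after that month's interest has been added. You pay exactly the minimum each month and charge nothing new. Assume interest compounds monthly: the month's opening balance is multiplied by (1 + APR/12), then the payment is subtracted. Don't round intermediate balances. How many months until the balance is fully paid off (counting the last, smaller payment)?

Monthly rate r = 13%/12 = 1.08333% = 0.0108333.
While 3.5% of the post-interest balance exceeds £30.00, each month B ← (B·(1+r))·(1 − 0.035), i.e. B shrinks by the factor (1+r)·0.965 = 0.97545.
This holds for months 1–92. Entering month 93 the balance is £841.52; 3.5% of the post-interest balance is now below £30.00, so the flat £30.00 minimum applies from here.
From month 93 a fixed £30.00 at rate r clears £841.52 in 34 more payments. Total: 92 + 34 = 126 months.

126 months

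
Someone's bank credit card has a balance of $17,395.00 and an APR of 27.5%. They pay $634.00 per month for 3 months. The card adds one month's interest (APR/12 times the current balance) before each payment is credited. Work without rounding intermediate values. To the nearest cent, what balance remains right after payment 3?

$16,672.60

Monthly rate r = 27.5%/12 = 2.29167% = 0.0229167.
Each month: B ← B·(1+r) − $634.00.
Month 1: interest $398.64; balance after payment $17,159.64.
Month 2: interest $393.24; balance after payment $16,918.88.
Month 3: interest $387.72; balance after payment $16,672.60.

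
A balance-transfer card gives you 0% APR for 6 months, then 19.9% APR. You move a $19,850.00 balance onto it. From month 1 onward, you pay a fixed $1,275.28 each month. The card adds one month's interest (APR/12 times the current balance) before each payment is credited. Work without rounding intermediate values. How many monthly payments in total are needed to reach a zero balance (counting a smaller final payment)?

Promo months 1–6 at r₀ = 0%/12 = 0; months 7+ at r₁ = 19.9%/12 = 0.0165833.
After month 6 (no interest yet): B = $19,850.00 − 6·$1,275.28 = $12,198.32.
Then at r₁ with $1,275.28/mo: n₂ = −ln(1 − r₁·B/P)/ln(1+r₁) ≈ 10.50 → 11 more payments.

17 months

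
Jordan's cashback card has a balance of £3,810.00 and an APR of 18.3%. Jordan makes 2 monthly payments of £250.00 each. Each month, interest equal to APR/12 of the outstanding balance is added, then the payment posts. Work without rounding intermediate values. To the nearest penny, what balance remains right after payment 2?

£3,423.28

Monthly rate r = 18.3%/12 = 1.525% = 0.01525.
Each month: B ← B·(1+r) − £250.00.
Month 1: interest £58.10; balance after payment £3,618.10.
Month 2: interest £55.18; balance after payment £3,423.28.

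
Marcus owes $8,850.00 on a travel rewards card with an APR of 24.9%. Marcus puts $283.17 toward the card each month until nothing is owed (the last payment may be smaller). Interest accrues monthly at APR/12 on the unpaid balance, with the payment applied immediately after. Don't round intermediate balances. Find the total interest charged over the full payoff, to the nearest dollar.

$5,566

Monthly rate r = 24.9%/12 = 2.075% = 0.02075.
Payoff takes n = ⌈−ln(1 − rB₀/P)/ln(1+r)⌉ = ⌈50.910⌉ = 51 payments; the last is $257.80.
Total paid = 50·$283.17 + $257.80 = $14,416.30.
Total interest = total paid − principal = $14,416.30 − $8,850.00 = $5,566.30.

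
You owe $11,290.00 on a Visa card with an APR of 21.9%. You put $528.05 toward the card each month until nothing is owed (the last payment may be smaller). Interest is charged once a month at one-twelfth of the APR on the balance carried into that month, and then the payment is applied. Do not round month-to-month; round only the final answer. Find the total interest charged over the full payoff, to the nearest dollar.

Monthly rate r = 21.9%/12 = 1.825% = 0.01825.
Payoff takes n = ⌈−ln(1 − rB₀/P)/ln(1+r)⌉ = ⌈27.349⌉ = 28 payments; the last is $185.28.
Total paid = 27·$528.05 + $185.28 = $14,442.63.
Total interest = total paid − principal = $14,442.63 − $11,290.00 = $3,152.63.

$3,153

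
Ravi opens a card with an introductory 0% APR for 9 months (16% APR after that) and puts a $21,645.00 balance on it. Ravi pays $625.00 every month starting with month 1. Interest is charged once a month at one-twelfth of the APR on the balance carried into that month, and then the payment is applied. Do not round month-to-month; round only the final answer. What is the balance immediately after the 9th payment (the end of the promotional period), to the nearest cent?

$16,020.00

Promo months 1–9 at r₀ = 0%/12 = 0; months 10+ at r₁ = 16%/12 = 0.0133333.
After month 9 (no interest yet): B = $21,645.00 − 9·$625.00 = $16,020.00.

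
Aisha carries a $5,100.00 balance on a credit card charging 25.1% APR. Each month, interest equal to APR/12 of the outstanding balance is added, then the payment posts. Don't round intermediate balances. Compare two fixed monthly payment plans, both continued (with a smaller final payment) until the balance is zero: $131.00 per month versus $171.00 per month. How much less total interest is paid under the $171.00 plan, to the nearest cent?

Monthly rate r = 25.1%/12 = 2.09167% = 0.0209167.
At $131.00/mo: n = ⌈−ln(1 − rB₀/P)/ln(1+r)⌉ = 82 payments (last $44.08); total interest = total paid − $5,100.00 = $5,555.08.
At $171.00/mo: 48 payments (last $39.73); total interest $2,976.73.
Interest saved = $5,555.08 − $2,976.73 = $2,578.35.

$2,578.35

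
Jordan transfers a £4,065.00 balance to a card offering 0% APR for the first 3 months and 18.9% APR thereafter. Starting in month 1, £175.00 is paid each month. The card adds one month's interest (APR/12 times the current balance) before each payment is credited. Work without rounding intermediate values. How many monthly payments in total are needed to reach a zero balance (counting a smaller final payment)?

Promo months 1–3 at r₀ = 0%/12 = 0; months 4+ at r₁ = 18.9%/12 = 0.01575.
After month 3 (no interest yet): B = £4,065.00 − 3·£175.00 = £3,540.00.
Then at r₁ with £175.00/mo: n₂ = −ln(1 − r₁·B/P)/ln(1+r₁) ≈ 24.55 → 25 more payments.

28 months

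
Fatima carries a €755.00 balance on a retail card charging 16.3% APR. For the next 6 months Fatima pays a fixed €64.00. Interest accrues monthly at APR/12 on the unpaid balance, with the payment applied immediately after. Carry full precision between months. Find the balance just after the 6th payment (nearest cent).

Monthly rate r = 16.3%/12 = 1.35833% = 0.0135833.
Each month: B ← B·(1+r) − €64.00.
Month 1: interest €10.26; balance after payment €701.26.
Month 2: interest €9.53; balance after payment €646.78.
Month 3: interest €8.79; balance after payment €591.57.
Month 4: interest €8.04; balance after payment €535.60.
Month 5: interest €7.28; balance after payment €478.88.
Month 6: interest €6.50; balance after payment €421.38.

€421.38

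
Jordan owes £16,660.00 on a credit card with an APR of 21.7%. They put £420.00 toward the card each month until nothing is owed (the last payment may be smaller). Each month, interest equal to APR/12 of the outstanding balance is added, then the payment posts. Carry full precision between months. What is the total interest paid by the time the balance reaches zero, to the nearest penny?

Monthly rate r = 21.7%/12 = 1.80833% = 0.0180833.
Payoff takes n = ⌈−ln(1 − rB₀/P)/ln(1+r)⌉ = ⌈70.495⌉ = 71 payments; the last is £208.68.
Total paid = 70·£420.00 + £208.68 = £29,608.68.
Total interest = total paid − principal = £29,608.68 − £16,660.00 = £12,948.68.

£12,948.68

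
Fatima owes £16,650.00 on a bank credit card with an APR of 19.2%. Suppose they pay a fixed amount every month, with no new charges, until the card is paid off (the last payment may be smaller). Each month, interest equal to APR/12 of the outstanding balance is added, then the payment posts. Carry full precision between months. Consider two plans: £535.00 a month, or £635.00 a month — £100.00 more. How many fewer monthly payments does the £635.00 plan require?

9 fewer payments

Monthly rate r = 19.2%/12 = 1.6% = 0.016.
At £535.00/mo: n = ⌈−ln(1 − rB₀/P)/ln(1+r)⌉ = 44 payments (last £219.75); total interest = total paid − £16,650.00 = £6,574.75.
At £635.00/mo: 35 payments (last £169.77); total interest £5,109.77.
Payments saved = 44 − 35 = 9.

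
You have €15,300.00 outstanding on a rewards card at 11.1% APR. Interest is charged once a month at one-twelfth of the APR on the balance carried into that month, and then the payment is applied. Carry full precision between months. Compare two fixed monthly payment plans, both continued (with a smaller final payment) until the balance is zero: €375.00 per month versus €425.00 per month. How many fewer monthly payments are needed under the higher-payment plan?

Monthly rate r = 11.1%/12 = 0.925% = 0.00925.
At €375.00/mo: n = ⌈−ln(1 − rB₀/P)/ln(1+r)⌉ = 52 payments (last €174.32); total interest = total paid − €15,300.00 = €3,999.32.
At €425.00/mo: 44 payments (last €417.47); total interest €3,392.47.
Payments saved = 52 − 44 = 8.

8 fewer payments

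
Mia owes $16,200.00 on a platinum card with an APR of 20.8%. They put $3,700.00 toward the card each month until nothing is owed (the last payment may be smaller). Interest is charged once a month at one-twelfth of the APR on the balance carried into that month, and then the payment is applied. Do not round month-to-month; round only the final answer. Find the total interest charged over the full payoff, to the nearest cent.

Monthly rate r = 20.8%/12 = 1.73333% = 0.0173333.
Payoff takes n = ⌈−ln(1 − rB₀/P)/ln(1+r)⌉ = ⌈4.593⌉ = 5 payments; the last is $2,200.98.
Total paid = 4·$3,700.00 + $2,200.98 = $17,000.98.
Total interest = total paid − principal = $17,000.98 − $16,200.00 = $800.98.

$800.98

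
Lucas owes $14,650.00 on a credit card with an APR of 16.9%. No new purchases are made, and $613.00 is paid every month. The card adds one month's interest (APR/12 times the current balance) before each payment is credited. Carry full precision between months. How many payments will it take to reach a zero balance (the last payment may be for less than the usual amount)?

Monthly rate r = 16.9%/12 = 1.40833% = 0.0140833.
Recurrence: B ← B·(1+r) − $613.00.
Month 1: interest $206.32; balance after payment $14,243.32.
Month 2: interest $200.59; balance after payment $13,830.91.
Closed form: n = −ln(1 − rB₀/P)/ln(1+r) = −ln(0.66342)/ln(1.01408) ≈ 29.341, so the balance reaches zero during payment 30.

30 payments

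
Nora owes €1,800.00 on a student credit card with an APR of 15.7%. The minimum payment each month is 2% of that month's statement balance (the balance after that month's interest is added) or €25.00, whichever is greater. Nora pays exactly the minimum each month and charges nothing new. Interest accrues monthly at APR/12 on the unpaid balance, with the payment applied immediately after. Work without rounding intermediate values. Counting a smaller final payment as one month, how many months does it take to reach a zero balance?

133 months

Monthly rate r = 15.7%/12 = 1.30833% = 0.0130833.
While 2% of the post-interest balance exceeds €25.00, each month B ← (B·(1+r))·(1 − 0.02), i.e. B shrinks by the factor (1+r)·0.98 = 0.99282.
This holds for months 1–53. Entering month 54 the balance is €1,228.71; 2% of the post-interest balance is now below €25.00, so the flat €25.00 minimum applies from here.
From month 54 a fixed €25.00 at rate r clears €1,228.71 in 80 more payments. Total: 53 + 80 = 133 months.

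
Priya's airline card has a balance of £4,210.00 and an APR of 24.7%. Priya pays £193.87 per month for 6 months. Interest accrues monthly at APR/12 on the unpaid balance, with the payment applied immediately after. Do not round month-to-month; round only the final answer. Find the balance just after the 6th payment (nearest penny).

£3,532.69

Monthly rate r = 24.7%/12 = 2.05833% = 0.0205833.
Each month: B ← B·(1+r) − £193.87.
Month 1: interest £86.66; balance after payment £4,102.79.
Month 2: interest £84.45; balance after payment £3,993.36.
Month 3: interest £82.20; balance after payment £3,881.69.
Month 4: interest £79.90; balance after payment £3,767.72.
Month 5: interest £77.55; balance after payment £3,651.40.
Month 6: interest £75.16; balance after payment £3,532.69.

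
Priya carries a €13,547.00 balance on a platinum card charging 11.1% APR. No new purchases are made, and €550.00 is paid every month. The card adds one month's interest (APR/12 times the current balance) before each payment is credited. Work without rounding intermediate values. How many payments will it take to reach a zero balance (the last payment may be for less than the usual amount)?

29 payments

Monthly rate r = 11.1%/12 = 0.925% = 0.00925.
Recurrence: B ← B·(1+r) − €550.00.
Month 1: interest €125.31; balance after payment €13,122.31.
Month 2: interest €121.38; balance after payment €12,693.69.
Closed form: n = −ln(1 − rB₀/P)/ln(1+r) = −ln(0.77216)/ln(1.00925) ≈ 28.081, so the balance reaches zero during payment 29.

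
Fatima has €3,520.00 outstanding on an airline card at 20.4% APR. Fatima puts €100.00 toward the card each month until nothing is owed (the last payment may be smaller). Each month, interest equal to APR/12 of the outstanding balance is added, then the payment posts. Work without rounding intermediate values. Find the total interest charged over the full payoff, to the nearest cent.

€1,892.04

Monthly rate r = 20.4%/12 = 1.7% = 0.017.
Payoff takes n = ⌈−ln(1 − rB₀/P)/ln(1+r)⌉ = ⌈54.119⌉ = 55 payments; the last is €12.04.
Total paid = 54·€100.00 + €12.04 = €5,412.04.
Total interest = total paid − principal = €5,412.04 − €3,520.00 = €1,892.04.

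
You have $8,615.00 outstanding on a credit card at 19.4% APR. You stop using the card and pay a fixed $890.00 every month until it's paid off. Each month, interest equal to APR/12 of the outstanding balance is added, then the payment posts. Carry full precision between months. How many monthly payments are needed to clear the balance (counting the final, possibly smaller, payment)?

Monthly rate r = 19.4%/12 = 1.61667% = 0.0161667.
Recurrence: B ← B·(1+r) − $890.00.
Month 1: interest $139.28; balance after payment $7,864.28.
Month 2: interest $127.14; balance after payment $7,101.41.
Closed form: n = −ln(1 − rB₀/P)/ln(1+r) = −ln(0.84351)/ln(1.01617) ≈ 10.612, so the balance reaches zero during payment 11.

11 months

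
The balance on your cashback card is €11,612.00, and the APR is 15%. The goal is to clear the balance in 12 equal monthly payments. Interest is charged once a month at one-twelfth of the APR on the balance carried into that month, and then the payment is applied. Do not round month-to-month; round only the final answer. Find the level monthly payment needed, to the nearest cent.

Monthly rate r = 15%/12 = 1.25% = 0.0125.
Level-payment amortization: P = B₀·r / (1 − (1+r)^(−n)) = 11612.00·0.0125 / (1 − 1.0125^(−12)).
Denominator 1 − (1+r)^(−12) = 0.1384914.
P = 145.15 / 0.1384914 ≈ 1048.08.

€1,048.08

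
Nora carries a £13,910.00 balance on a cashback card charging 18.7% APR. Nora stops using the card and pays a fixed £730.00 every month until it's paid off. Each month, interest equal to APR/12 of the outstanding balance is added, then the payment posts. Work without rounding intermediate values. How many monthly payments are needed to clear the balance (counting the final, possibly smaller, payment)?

23 months

Monthly rate r = 18.7%/12 = 1.55833% = 0.0155833.
Recurrence: B ← B·(1+r) − £730.00.
Month 1: interest £216.76; balance after payment £13,396.76.
Month 2: interest £208.77; balance after payment £12,875.53.
Closed form: n = −ln(1 − rB₀/P)/ln(1+r) = −ln(0.70306)/ln(1.01558) ≈ 22.784, so the balance reaches zero during payment 23.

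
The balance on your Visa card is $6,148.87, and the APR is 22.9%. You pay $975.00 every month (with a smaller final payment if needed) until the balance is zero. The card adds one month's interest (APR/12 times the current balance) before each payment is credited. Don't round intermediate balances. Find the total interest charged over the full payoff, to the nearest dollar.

Monthly rate r = 22.9%/12 = 1.90833% = 0.0190833.
Payoff takes n = ⌈−ln(1 − rB₀/P)/ln(1+r)⌉ = ⌈6.783⌉ = 7 payments; the last is $765.41.
Total paid = 6·$975.00 + $765.41 = $6,615.41.
Total interest = total paid − principal = $6,615.41 − $6,148.87 = $466.54.

$467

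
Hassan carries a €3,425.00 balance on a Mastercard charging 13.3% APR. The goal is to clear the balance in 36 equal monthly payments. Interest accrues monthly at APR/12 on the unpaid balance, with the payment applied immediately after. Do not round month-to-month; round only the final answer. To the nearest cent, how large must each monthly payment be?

Monthly rate r = 13.3%/12 = 1.10833% = 0.0110833.
Level-payment amortization: P = B₀·r / (1 − (1+r)^(−n)) = 3425.00·0.0110833 / (1 − 1.01108^(−36)).
Denominator 1 − (1+r)^(−36) = 0.327534909.
P = 37.9604 / 0.327534909 ≈ 115.90.

€115.90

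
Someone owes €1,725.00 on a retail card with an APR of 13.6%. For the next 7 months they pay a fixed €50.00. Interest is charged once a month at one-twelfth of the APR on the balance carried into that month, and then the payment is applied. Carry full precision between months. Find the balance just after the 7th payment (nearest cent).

€1,504.46

Monthly rate r = 13.6%/12 = 1.13333% = 0.0113333.
Each month: B ← B·(1+r) − €50.00.
Month 1: interest €19.55; balance after payment €1,694.55.
Month 2: interest €19.20; balance after payment €1,663.75.
Month 3: interest €18.86; balance after payment €1,632.61.
Month 4: interest €18.50; balance after payment €1,601.11.
Month 5: interest €18.15; balance after payment €1,569.26.
Month 6: interest €17.78; balance after payment €1,537.04.
Month 7: interest €17.42; balance after payment €1,504.46.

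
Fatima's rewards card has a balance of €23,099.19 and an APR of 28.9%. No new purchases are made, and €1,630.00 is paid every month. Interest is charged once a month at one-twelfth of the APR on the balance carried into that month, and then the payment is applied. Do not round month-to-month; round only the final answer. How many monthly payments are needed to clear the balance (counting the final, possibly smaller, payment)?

Monthly rate r = 28.9%/12 = 2.40833% = 0.0240833.
Recurrence: B ← B·(1+r) − €1,630.00.
Month 1: interest €556.31; balance after payment €22,025.50.
Month 2: interest €530.45; balance after payment €20,925.94.
Closed form: n = −ln(1 − rB₀/P)/ln(1+r) = −ln(0.65871)/ln(1.02408) ≈ 17.542, so the balance reaches zero during payment 18.

18 months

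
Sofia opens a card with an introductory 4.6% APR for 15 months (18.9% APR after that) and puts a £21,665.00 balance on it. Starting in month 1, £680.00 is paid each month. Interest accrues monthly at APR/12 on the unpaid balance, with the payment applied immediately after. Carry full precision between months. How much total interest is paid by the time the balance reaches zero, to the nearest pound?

Promo months 1–15 at r₀ = 4.6%/12 = 0.00383333; months 16+ at r₁ = 18.9%/12 = 0.01575.
After month 15: iterate B ← B·(1+r₀) − £680.00 for 15 months → £12,466.43.
Then at r₁ with £680.00/mo: n₂ = −ln(1 − r₁·B/P)/ln(1+r₁) ≈ 21.80 → 22 more payments.
Total paid = 36·£680.00 + £546.98 = £25,026.98; interest = £25,026.98 − £21,665.00 = £3,361.98.

£3,362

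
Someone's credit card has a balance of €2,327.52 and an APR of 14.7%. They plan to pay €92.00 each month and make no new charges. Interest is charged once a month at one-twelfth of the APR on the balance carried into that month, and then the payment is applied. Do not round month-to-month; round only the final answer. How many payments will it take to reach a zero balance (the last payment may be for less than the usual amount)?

Monthly rate r = 14.7%/12 = 1.225% = 0.01225.
Recurrence: B ← B·(1+r) − €92.00.
Month 1: interest €28.51; balance after payment €2,264.03.
Month 2: interest €27.73; balance after payment €2,199.77.
Closed form: n = −ln(1 − rB₀/P)/ln(1+r) = −ln(0.69009)/ln(1.01225) ≈ 30.466, so the balance reaches zero during payment 31.

31 months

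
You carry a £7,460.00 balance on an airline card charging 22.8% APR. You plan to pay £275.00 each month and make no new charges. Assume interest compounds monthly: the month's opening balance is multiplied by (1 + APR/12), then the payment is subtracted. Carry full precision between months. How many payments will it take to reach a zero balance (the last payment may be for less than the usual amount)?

Monthly rate r = 22.8%/12 = 1.9% = 0.019.
Recurrence: B ← B·(1+r) − £275.00.
Month 1: interest £141.74; balance after payment £7,326.74.
Month 2: interest £139.21; balance after payment £7,190.95.
Closed form: n = −ln(1 − rB₀/P)/ln(1+r) = −ln(0.48458)/ln(1.019) ≈ 38.491, so the balance reaches zero during payment 39.

39 payments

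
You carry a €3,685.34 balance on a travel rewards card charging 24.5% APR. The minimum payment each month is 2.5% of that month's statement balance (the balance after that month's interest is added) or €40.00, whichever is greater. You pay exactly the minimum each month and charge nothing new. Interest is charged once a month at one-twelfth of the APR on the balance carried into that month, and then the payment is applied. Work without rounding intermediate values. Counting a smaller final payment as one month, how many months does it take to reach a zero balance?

248 months

Monthly rate r = 24.5%/12 = 2.04167% = 0.0204167.
While 2.5% of the post-interest balance exceeds €40.00, each month B ← (B·(1+r))·(1 − 0.025), i.e. B shrinks by the factor (1+r)·0.975 = 0.99491.
This holds for months 1–168. Entering month 169 the balance is €1,562.72; 2.5% of the post-interest balance is now below €40.00, so the flat €40.00 minimum applies from here.
From month 169 a fixed €40.00 at rate r clears €1,562.72 in 80 more payments. Total: 168 + 80 = 248 months.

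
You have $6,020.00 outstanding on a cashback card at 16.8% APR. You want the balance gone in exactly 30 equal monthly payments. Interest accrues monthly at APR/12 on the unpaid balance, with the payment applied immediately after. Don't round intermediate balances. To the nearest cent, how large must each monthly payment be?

Monthly rate r = 16.8%/12 = 1.4% = 0.014.
Level-payment amortization: P = B₀·r / (1 − (1+r)^(−n)) = 6020.00·0.014 / (1 − 1.014^(−30)).
Denominator 1 − (1+r)^(−30) = 0.341036515.
P = 84.28 / 0.341036515 ≈ 247.13.

$247.13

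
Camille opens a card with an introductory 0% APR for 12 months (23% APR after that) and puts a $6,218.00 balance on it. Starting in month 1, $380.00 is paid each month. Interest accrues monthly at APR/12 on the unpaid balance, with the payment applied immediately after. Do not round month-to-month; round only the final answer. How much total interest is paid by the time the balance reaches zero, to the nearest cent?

Promo months 1–12 at r₀ = 0%/12 = 0; months 13+ at r₁ = 23%/12 = 0.0191667.
After month 12 (no interest yet): B = $6,218.00 − 12·$380.00 = $1,658.00.
Then at r₁ with $380.00/mo: n₂ = −ln(1 − r₁·B/P)/ln(1+r₁) ≈ 4.60 → 5 more payments.
Total paid = 16·$380.00 + $228.86 = $6,308.86; interest = $6,308.86 − $6,218.00 = $90.86.

$90.86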